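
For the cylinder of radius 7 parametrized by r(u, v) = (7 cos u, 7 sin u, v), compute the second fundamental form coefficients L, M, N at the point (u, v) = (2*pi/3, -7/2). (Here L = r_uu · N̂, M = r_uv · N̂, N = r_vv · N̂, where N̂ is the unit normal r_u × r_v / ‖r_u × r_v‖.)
L = -7;  M = 0;  N = 0

Compute the unit normal N̂(u, v) = (cos(u), sin(u), 0), and the second partials r_uu, r_uv, r_vv. Take dot products:
  L(u, v) = r_uu · N̂ = -7,
  M(u, v) = r_uv · N̂ = 0,
  N(u, v) = r_vv · N̂ = 0.
Evaluating at (u, v) = (2*pi/3, -7/2):
  L = -7, M = 0, N = 0.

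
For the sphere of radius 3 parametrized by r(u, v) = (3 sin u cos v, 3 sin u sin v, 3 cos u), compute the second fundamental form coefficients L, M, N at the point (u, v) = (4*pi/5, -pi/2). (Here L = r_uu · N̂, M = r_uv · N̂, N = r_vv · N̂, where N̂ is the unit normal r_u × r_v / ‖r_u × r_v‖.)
L = -3;  M = 0;  N = -15/8 + 3*sqrt(5)/8

Compute the unit normal N̂(u, v) = (sin(u)^2*cos(v)/Abs(sin(u)), sin(u)^2*sin(v)/Abs(sin(u)), sin(2*u)/(2*Abs(sin(u)))), and the second partials r_uu, r_uv, r_vv. Take dot products:
  L(u, v) = r_uu · N̂ = -3*sin(u)/Abs(sin(u)),
  M(u, v) = r_uv · N̂ = 0,
  N(u, v) = r_vv · N̂ = -3*sin(u)^3/Abs(sin(u)).
Evaluating at (u, v) = (4*pi/5, -pi/2):
  L = -3, M = 0, N = -15/8 + 3*sqrt(5)/8.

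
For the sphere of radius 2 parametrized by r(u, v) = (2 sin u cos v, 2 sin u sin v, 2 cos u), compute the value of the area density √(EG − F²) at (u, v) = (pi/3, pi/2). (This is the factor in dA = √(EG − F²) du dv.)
√(EG − F²)|_{(pi/3, pi/2)} = 2*sqrt(3)

E = 4, F = 0, G = 4*sin(u)^2, so EG − F² = 16*sin(u)^2. Taking the positive square root: √(EG − F²) = 4*Abs(sin(u)). At (u, v) = (pi/3, pi/2): 2*sqrt(3).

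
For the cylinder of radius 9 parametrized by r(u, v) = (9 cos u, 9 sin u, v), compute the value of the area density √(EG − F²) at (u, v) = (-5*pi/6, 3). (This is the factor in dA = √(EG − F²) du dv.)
√(EG − F²)|_{(-5*pi/6, 3)} = 9

E = 81, F = 0, G = 1, so EG − F² = 81. Taking the positive square root: √(EG − F²) = 9. At (u, v) = (-5*pi/6, 3): 9.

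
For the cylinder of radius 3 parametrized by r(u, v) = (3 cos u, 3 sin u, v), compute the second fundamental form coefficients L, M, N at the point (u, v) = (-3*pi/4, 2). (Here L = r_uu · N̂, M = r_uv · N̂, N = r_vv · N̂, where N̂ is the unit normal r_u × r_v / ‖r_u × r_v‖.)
L = -3;  M = 0;  N = 0

Compute the unit normal N̂(u, v) = (cos(u), sin(u), 0), and the second partials r_uu, r_uv, r_vv. Take dot products:
  L(u, v) = r_uu · N̂ = -3,
  M(u, v) = r_uv · N̂ = 0,
  N(u, v) = r_vv · N̂ = 0.
Evaluating at (u, v) = (-3*pi/4, 2):
  L = -3, M = 0, N = 0.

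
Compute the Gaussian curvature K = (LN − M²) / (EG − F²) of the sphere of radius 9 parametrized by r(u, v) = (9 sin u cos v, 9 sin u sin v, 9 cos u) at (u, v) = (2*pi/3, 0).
K = 1/81

Coefficients of the first fundamental form: E = 81, F = 0, G = 81*sin(u)^2.
Coefficients of the second fundamental form: L = -9*sin(u)/Abs(sin(u)), M = 0, N = -9*sin(u)^3/Abs(sin(u)).
Assemble K = (LN − M²)/(EG − F²) = 1/81. At (u, v) = (2*pi/3, 0): K = 1/81.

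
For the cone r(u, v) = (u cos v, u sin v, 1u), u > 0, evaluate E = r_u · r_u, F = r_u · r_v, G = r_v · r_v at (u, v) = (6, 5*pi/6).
E = 2;  F = 0;  G = 36

Partials: r_u = (cos(v), sin(v), 1), r_v = (-u*sin(v), u*cos(v), 0). As functions of (u, v):
  E = r_u · r_u = 2,
  F = r_u · r_v = 0,
  G = r_v · r_v = u^2.
Evaluating at (u, v) = (6, 5*pi/6): E = 2, F = 0, G = 36.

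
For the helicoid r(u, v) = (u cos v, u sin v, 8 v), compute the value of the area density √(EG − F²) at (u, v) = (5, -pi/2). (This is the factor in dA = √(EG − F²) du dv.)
√(EG − F²)|_{(5, -pi/2)} = sqrt(89)

E = 1, F = 0, G = u^2 + 64, so EG − F² = u^2 + 64. Taking the positive square root: √(EG − F²) = sqrt(u^2 + 64). At (u, v) = (5, -pi/2): sqrt(89).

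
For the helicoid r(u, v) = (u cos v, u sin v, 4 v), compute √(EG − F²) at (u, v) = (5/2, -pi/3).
√(EG − F²)|_{(5/2, -pi/3)} = sqrt(89)/2

E = 1, F = 0, G = u^2 + 16; EG − F² = u^2 + 16; √(EG − F²) = sqrt(u^2 + 16). At the given point: sqrt(89)/2.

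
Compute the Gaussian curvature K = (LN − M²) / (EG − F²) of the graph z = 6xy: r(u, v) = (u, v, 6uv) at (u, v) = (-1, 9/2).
K = -9/146689

Coefficients of the first fundamental form: E = 36*v^2 + 1, F = 36*u*v, G = 36*u^2 + 1.
Coefficients of the second fundamental form: L = 0, M = 6/sqrt(36*u^2 + 36*v^2 + 1), N = 0.
Assemble K = (LN − M²)/(EG − F²) = -36/(1296*u^4 + 2592*u^2*v^2 + 72*u^2 + 1296*v^4 + 72*v^2 + 1). At (u, v) = (-1, 9/2): K = -9/146689.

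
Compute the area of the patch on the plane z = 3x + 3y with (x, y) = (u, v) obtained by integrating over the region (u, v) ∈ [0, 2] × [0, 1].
Area = 2*sqrt(19)

Area = ∫∫ √(EG − F²) du dv with √(EG − F²) = sqrt(19). Integrating over [0, 2] × [0, 1] gives 2*sqrt(19).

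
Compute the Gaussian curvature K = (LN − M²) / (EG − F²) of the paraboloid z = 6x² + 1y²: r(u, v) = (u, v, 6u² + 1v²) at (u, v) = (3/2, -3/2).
K = 6/27889

Coefficients of the first fundamental form: E = 144*u^2 + 1, F = 24*u*v, G = 4*v^2 + 1.
Coefficients of the second fundamental form: L = 12/sqrt(144*u^2 + 4*v^2 + 1), M = 0, N = 2/sqrt(144*u^2 + 4*v^2 + 1).
Assemble K = (LN − M²)/(EG − F²) = 24/(20736*u^4 + 1152*u^2*v^2 + 288*u^2 + 16*v^4 + 8*v^2 + 1). At (u, v) = (3/2, -3/2): K = 6/27889.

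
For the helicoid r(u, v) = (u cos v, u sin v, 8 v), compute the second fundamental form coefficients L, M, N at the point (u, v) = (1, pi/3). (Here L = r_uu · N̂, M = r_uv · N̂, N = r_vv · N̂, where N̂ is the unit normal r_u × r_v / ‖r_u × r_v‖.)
L = 0;  M = -8*sqrt(65)/65;  N = 0

Compute the unit normal N̂(u, v) = (8*sin(v)/sqrt(u^2 + 64), -8*cos(v)/sqrt(u^2 + 64), u/sqrt(u^2 + 64)), and the second partials r_uu, r_uv, r_vv. Take dot products:
  L(u, v) = r_uu · N̂ = 0,
  M(u, v) = r_uv · N̂ = -8/sqrt(u^2 + 64),
  N(u, v) = r_vv · N̂ = 0.
Evaluating at (u, v) = (1, pi/3):
  L = 0, M = -8*sqrt(65)/65, N = 0.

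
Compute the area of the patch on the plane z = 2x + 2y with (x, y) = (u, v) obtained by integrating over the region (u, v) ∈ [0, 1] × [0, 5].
Area = 15

Area = ∫∫ √(EG − F²) du dv with √(EG − F²) = 3. Integrating over [0, 1] × [0, 5] gives 15.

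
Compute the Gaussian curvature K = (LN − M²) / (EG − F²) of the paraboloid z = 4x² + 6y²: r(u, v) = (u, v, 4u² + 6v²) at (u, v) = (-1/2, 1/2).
K = 96/2809

Coefficients of the first fundamental form: E = 64*u^2 + 1, F = 96*u*v, G = 144*v^2 + 1.
Coefficients of the second fundamental form: L = 8/sqrt(64*u^2 + 144*v^2 + 1), M = 0, N = 12/sqrt(64*u^2 + 144*v^2 + 1).
Assemble K = (LN − M²)/(EG − F²) = 96/(4096*u^4 + 18432*u^2*v^2 + 128*u^2 + 20736*v^4 + 288*v^2 + 1). At (u, v) = (-1/2, 1/2): K = 96/2809.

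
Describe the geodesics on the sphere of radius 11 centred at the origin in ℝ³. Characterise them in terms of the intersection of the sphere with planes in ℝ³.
Geodesics on the sphere of radius 11 are great circles — circles of radius 11 obtained as the intersection of the sphere with planes through the origin (the centre of the sphere).

A curve α(t) of nonzero constant speed on the sphere of radius 11 is a geodesic iff its acceleration α̈ is everywhere normal to the surface, i.e. parallel to the radial vector α(t). Then d/dt(α × α̇) = α̇ × α̇ + α × α̈ = 0, so α × α̇ is a constant vector n ≠ 0 and α(t) · n = 0 for all t: α lies in the plane through the origin with normal n. The intersection of that plane with the sphere is a circle of radius 11 (a great circle). Conversely, a great circle traversed at constant speed has centripetal acceleration pointing at the origin, hence normal to the sphere, so every great circle is a geodesic.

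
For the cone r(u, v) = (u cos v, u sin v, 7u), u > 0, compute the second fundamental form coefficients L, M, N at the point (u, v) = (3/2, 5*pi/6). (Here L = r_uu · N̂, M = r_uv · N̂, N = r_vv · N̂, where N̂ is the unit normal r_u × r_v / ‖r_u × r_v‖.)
L = 0;  M = 0;  N = 21*sqrt(2)/20

Compute the unit normal N̂(u, v) = (-7*sqrt(2)*u*cos(v)/(10*Abs(u)), -7*sqrt(2)*u*sin(v)/(10*Abs(u)), sqrt(2)*u/(10*Abs(u))), and the second partials r_uu, r_uv, r_vv. Take dot products:
  L(u, v) = r_uu · N̂ = 0,
  M(u, v) = r_uv · N̂ = 0,
  N(u, v) = r_vv · N̂ = 7*sqrt(2)*u^2/(10*Abs(u)).
Evaluating at (u, v) = (3/2, 5*pi/6):
  L = 0, M = 0, N = 21*sqrt(2)/20.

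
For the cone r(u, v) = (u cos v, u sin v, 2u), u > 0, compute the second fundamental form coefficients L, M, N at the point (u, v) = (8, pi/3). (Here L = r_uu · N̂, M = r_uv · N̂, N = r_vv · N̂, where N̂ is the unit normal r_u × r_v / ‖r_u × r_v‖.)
L = 0;  M = 0;  N = 16*sqrt(5)/5

Compute the unit normal N̂(u, v) = (-2*sqrt(5)*u*cos(v)/(5*Abs(u)), -2*sqrt(5)*u*sin(v)/(5*Abs(u)), sqrt(5)*u/(5*Abs(u))), and the second partials r_uu, r_uv, r_vv. Take dot products:
  L(u, v) = r_uu · N̂ = 0,
  M(u, v) = r_uv · N̂ = 0,
  N(u, v) = r_vv · N̂ = 2*sqrt(5)*u^2/(5*Abs(u)).
Evaluating at (u, v) = (8, pi/3):
  L = 0, M = 0, N = 16*sqrt(5)/5.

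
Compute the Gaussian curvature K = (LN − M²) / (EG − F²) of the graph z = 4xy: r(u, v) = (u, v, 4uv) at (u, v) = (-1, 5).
K = -16/173889

Coefficients of the first fundamental form: E = 16*v^2 + 1, F = 16*u*v, G = 16*u^2 + 1.
Coefficients of the second fundamental form: L = 0, M = 4/sqrt(16*u^2 + 16*v^2 + 1), N = 0.
Assemble K = (LN − M²)/(EG − F²) = -16/(256*u^4 + 512*u^2*v^2 + 32*u^2 + 256*v^4 + 32*v^2 + 1). At (u, v) = (-1, 5): K = -16/173889.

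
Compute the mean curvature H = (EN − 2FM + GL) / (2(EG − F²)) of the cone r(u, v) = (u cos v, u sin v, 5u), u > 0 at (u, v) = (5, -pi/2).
H = sqrt(26)/52

With E = 26, F = 0, G = u^2, L = 0, M = 0, N = 5*sqrt(26)*u^2/(26*Abs(u)), assemble
  H = (EN − 2FM + GL) / (2(EG − F²)) = 5*sqrt(26)/(52*Abs(u)).
At (u, v) = (5, -pi/2): H = sqrt(26)/52.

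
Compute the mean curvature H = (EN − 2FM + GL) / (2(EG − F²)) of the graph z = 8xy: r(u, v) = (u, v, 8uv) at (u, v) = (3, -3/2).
H = 2304*sqrt(721)/519841

With E = 64*v^2 + 1, F = 64*u*v, G = 64*u^2 + 1, L = 0, M = 8/sqrt(64*u^2 + 64*v^2 + 1), N = 0, assemble
  H = (EN − 2FM + GL) / (2(EG − F²)) = -512*u*v/(64*u^2 + 64*v^2 + 1)^(3/2).
At (u, v) = (3, -3/2): H = 2304*sqrt(721)/519841.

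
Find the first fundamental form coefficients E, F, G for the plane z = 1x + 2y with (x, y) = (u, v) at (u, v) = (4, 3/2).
E = 2;  F = 2;  G = 5

Partials: r_u = (1, 0, 1), r_v = (0, 1, 2). As functions of (u, v):
  E = r_u · r_u = 2,
  F = r_u · r_v = 2,
  G = r_v · r_v = 5.
Evaluating at (u, v) = (4, 3/2): E = 2, F = 2, G = 5.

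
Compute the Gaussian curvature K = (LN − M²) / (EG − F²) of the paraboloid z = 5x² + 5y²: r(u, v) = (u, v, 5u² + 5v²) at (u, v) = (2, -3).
K = 100/1692601

Coefficients of the first fundamental form: E = 100*u^2 + 1, F = 100*u*v, G = 100*v^2 + 1.
Coefficients of the second fundamental form: L = 10/sqrt(100*u^2 + 100*v^2 + 1), M = 0, N = 10/sqrt(100*u^2 + 100*v^2 + 1).
Assemble K = (LN − M²)/(EG − F²) = 100/(10000*u^4 + 20000*u^2*v^2 + 200*u^2 + 10000*v^4 + 200*v^2 + 1). At (u, v) = (2, -3): K = 100/1692601.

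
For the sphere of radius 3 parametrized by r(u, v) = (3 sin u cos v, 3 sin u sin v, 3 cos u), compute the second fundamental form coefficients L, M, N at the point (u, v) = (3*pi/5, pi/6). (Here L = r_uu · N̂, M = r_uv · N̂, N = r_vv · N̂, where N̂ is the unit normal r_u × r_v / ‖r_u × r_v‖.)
L = -3;  M = 0;  N = -15/8 - 3*sqrt(5)/8

Compute the unit normal N̂(u, v) = (sin(u)^2*cos(v)/Abs(sin(u)), sin(u)^2*sin(v)/Abs(sin(u)), sin(2*u)/(2*Abs(sin(u)))), and the second partials r_uu, r_uv, r_vv. Take dot products:
  L(u, v) = r_uu · N̂ = -3*sin(u)/Abs(sin(u)),
  M(u, v) = r_uv · N̂ = 0,
  N(u, v) = r_vv · N̂ = -3*sin(u)^3/Abs(sin(u)).
Evaluating at (u, v) = (3*pi/5, pi/6):
  L = -3, M = 0, N = -15/8 - 3*sqrt(5)/8.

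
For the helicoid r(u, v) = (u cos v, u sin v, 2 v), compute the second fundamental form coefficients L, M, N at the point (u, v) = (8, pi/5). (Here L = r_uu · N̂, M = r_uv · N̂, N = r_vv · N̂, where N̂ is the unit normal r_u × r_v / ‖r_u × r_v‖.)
L = 0;  M = -sqrt(17)/17;  N = 0

Compute the unit normal N̂(u, v) = (2*sin(v)/sqrt(u^2 + 4), -2*cos(v)/sqrt(u^2 + 4), u/sqrt(u^2 + 4)), and the second partials r_uu, r_uv, r_vv. Take dot products:
  L(u, v) = r_uu · N̂ = 0,
  M(u, v) = r_uv · N̂ = -2/sqrt(u^2 + 4),
  N(u, v) = r_vv · N̂ = 0.
Evaluating at (u, v) = (8, pi/5):
  L = 0, M = -sqrt(17)/17, N = 0.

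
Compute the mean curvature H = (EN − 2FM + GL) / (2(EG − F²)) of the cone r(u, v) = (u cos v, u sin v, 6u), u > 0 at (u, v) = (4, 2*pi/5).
H = 3*sqrt(37)/148

With E = 37, F = 0, G = u^2, L = 0, M = 0, N = 6*sqrt(37)*u^2/(37*Abs(u)), assemble
  H = (EN − 2FM + GL) / (2(EG − F²)) = 3*sqrt(37)/(37*Abs(u)).
At (u, v) = (4, 2*pi/5): H = 3*sqrt(37)/148.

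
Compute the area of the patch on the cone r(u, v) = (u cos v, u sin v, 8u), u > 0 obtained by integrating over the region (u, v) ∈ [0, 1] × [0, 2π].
Area = sqrt(65)*pi

Area = ∫∫ √(EG − F²) du dv with √(EG − F²) = sqrt(65)*Abs(u). Integrating over [0, 1] × [0, 2π] gives sqrt(65)*pi.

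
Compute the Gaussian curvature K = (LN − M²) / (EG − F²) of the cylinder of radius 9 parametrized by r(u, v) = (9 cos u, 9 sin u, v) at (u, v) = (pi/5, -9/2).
K = 0

Coefficients of the first fundamental form: E = 81, F = 0, G = 1.
Coefficients of the second fundamental form: L = -9, M = 0, N = 0.
Assemble K = (LN − M²)/(EG − F²) = 0. At (u, v) = (pi/5, -9/2): K = 0.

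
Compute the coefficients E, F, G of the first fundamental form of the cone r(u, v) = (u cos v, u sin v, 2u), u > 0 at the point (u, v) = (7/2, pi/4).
E = 5;  F = 0;  G = 49/4

Partials: r_u = (cos(v), sin(v), 2), r_v = (-u*sin(v), u*cos(v), 0). As functions of (u, v):
  E = r_u · r_u = 5,
  F = r_u · r_v = 0,
  G = r_v · r_v = u^2.
Evaluating at (u, v) = (7/2, pi/4): E = 5, F = 0, G = 49/4.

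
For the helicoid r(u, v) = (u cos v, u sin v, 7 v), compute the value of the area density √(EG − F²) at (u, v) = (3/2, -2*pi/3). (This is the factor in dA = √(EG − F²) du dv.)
√(EG − F²)|_{(3/2, -2*pi/3)} = sqrt(205)/2

E = 1, F = 0, G = u^2 + 49, so EG − F² = u^2 + 49. Taking the positive square root: √(EG − F²) = sqrt(u^2 + 49). At (u, v) = (3/2, -2*pi/3): sqrt(205)/2.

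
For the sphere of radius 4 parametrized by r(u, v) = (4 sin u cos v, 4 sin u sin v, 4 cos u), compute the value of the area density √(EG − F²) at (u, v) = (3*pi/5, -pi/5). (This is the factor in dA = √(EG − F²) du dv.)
√(EG − F²)|_{(3*pi/5, -pi/5)} = 4*sqrt(2*sqrt(5) + 10)

E = 16, F = 0, G = 16*sin(u)^2, so EG − F² = 256*sin(u)^2. Taking the positive square root: √(EG − F²) = 16*Abs(sin(u)). At (u, v) = (3*pi/5, -pi/5): 4*sqrt(2*sqrt(5) + 10).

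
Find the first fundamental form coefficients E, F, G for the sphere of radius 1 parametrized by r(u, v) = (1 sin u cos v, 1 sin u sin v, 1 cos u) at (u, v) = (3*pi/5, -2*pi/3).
E = 1;  F = 0;  G = sqrt(5)/8 + 5/8

Partials: r_u = (cos(u)*cos(v), sin(v)*cos(u), -sin(u)), r_v = (-sin(u)*sin(v), sin(u)*cos(v), 0). As functions of (u, v):
  E = r_u · r_u = 1,
  F = r_u · r_v = 0,
  G = r_v · r_v = sin(u)^2.
Evaluating at (u, v) = (3*pi/5, -2*pi/3): E = 1, F = 0, G = sqrt(5)/8 + 5/8.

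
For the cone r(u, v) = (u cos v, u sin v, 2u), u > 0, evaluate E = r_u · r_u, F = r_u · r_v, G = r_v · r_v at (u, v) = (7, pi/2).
E = 5;  F = 0;  G = 49

Partials: r_u = (cos(v), sin(v), 2), r_v = (-u*sin(v), u*cos(v), 0). As functions of (u, v):
  E = r_u · r_u = 5,
  F = r_u · r_v = 0,
  G = r_v · r_v = u^2.
Evaluating at (u, v) = (7, pi/2): E = 5, F = 0, G = 49.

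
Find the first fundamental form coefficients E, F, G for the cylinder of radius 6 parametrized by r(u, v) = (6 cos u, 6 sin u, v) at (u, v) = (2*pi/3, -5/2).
E = 36;  F = 0;  G = 1

Partials: r_u = (-6*sin(u), 6*cos(u), 0), r_v = (0, 0, 1). As functions of (u, v):
  E = r_u · r_u = 36,
  F = r_u · r_v = 0,
  G = r_v · r_v = 1.
Evaluating at (u, v) = (2*pi/3, -5/2): E = 36, F = 0, G = 1.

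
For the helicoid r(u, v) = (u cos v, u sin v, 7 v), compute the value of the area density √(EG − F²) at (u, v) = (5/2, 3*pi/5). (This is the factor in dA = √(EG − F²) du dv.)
√(EG − F²)|_{(5/2, 3*pi/5)} = sqrt(221)/2

E = 1, F = 0, G = u^2 + 49, so EG − F² = u^2 + 49. Taking the positive square root: √(EG − F²) = sqrt(u^2 + 49). At (u, v) = (5/2, 3*pi/5): sqrt(221)/2.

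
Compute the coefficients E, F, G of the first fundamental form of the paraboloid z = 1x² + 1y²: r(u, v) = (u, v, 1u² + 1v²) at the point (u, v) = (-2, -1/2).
E = 17;  F = 4;  G = 2

Partials: r_u = (1, 0, 2*u), r_v = (0, 1, 2*v). As functions of (u, v):
  E = r_u · r_u = 4*u^2 + 1,
  F = r_u · r_v = 4*u*v,
  G = r_v · r_v = 4*v^2 + 1.
Evaluating at (u, v) = (-2, -1/2): E = 17, F = 4, G = 2.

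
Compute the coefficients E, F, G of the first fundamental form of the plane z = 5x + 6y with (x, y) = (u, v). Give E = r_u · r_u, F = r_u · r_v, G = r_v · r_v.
E = 26;  F = 30;  G = 37

Compute partials: r_u = (1, 0, 5), r_v = (0, 1, 6). Then
  E = r_u · r_u = 26,
  F = r_u · r_v = 30,
  G = r_v · r_v = 37.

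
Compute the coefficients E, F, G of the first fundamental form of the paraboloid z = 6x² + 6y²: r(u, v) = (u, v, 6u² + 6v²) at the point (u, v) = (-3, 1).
E = 1297;  F = -432;  G = 145

Partials: r_u = (1, 0, 12*u), r_v = (0, 1, 12*v). As functions of (u, v):
  E = r_u · r_u = 144*u^2 + 1,
  F = r_u · r_v = 144*u*v,
  G = r_v · r_v = 144*v^2 + 1.
Evaluating at (u, v) = (-3, 1): E = 1297, F = -432, G = 145.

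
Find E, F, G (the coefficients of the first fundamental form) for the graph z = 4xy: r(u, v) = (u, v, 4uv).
E = 16*v^2 + 1;  F = 16*u*v;  G = 16*u^2 + 1

Compute partials: r_u = (1, 0, 4*v), r_v = (0, 1, 4*u). Then
  E = r_u · r_u = 16*v^2 + 1,
  F = r_u · r_v = 16*u*v,
  G = r_v · r_v = 16*u^2 + 1.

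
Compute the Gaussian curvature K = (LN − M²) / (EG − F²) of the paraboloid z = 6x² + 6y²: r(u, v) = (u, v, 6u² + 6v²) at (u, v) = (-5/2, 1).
K = 144/1092025

Coefficients of the first fundamental form: E = 144*u^2 + 1, F = 144*u*v, G = 144*v^2 + 1.
Coefficients of the second fundamental form: L = 12/sqrt(144*u^2 + 144*v^2 + 1), M = 0, N = 12/sqrt(144*u^2 + 144*v^2 + 1).
Assemble K = (LN − M²)/(EG − F²) = 144/(20736*u^4 + 41472*u^2*v^2 + 288*u^2 + 20736*v^4 + 288*v^2 + 1). At (u, v) = (-5/2, 1): K = 144/1092025.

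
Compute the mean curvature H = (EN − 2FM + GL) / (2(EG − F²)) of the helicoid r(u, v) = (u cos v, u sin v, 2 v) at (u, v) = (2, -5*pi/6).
H = 0

With E = 1, F = 0, G = u^2 + 4, L = 0, M = -2/sqrt(u^2 + 4), N = 0, assemble
  H = (EN − 2FM + GL) / (2(EG − F²)) = 0.
At (u, v) = (2, -5*pi/6): H = 0.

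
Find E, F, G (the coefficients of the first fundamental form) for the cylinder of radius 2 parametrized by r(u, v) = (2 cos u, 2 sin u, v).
E = 4;  F = 0;  G = 1

Compute partials: r_u = (-2*sin(u), 2*cos(u), 0), r_v = (0, 0, 1). Then
  E = r_u · r_u = 4,
  F = r_u · r_v = 0,
  G = r_v · r_v = 1.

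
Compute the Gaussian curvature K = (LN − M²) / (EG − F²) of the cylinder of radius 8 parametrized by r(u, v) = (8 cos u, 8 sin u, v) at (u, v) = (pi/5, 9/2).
K = 0

Coefficients of the first fundamental form: E = 64, F = 0, G = 1.
Coefficients of the second fundamental form: L = -8, M = 0, N = 0.
Assemble K = (LN − M²)/(EG − F²) = 0. At (u, v) = (pi/5, 9/2): K = 0.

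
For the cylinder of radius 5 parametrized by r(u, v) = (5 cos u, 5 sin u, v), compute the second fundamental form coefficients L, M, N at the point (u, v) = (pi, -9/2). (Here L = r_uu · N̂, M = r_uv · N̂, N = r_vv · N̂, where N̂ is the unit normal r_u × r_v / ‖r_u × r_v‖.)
L = -5;  M = 0;  N = 0

Compute the unit normal N̂(u, v) = (cos(u), sin(u), 0), and the second partials r_uu, r_uv, r_vv. Take dot products:
  L(u, v) = r_uu · N̂ = -5,
  M(u, v) = r_uv · N̂ = 0,
  N(u, v) = r_vv · N̂ = 0.
Evaluating at (u, v) = (pi, -9/2):
  L = -5, M = 0, N = 0.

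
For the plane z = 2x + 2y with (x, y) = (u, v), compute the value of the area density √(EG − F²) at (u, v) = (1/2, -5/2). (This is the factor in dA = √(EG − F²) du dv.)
√(EG − F²)|_{(1/2, -5/2)} = 3

E = 5, F = 4, G = 5, so EG − F² = 9. Taking the positive square root: √(EG − F²) = 3. At (u, v) = (1/2, -5/2): 3.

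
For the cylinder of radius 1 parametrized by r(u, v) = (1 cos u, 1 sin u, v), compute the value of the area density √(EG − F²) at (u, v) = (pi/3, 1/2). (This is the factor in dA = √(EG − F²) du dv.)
√(EG − F²)|_{(pi/3, 1/2)} = 1

E = 1, F = 0, G = 1, so EG − F² = 1. Taking the positive square root: √(EG − F²) = 1. At (u, v) = (pi/3, 1/2): 1.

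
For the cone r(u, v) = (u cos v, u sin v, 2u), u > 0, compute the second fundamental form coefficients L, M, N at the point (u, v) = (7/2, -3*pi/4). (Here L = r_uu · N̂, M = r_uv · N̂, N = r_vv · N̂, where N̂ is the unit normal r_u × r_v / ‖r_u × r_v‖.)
L = 0;  M = 0;  N = 7*sqrt(5)/5

Compute the unit normal N̂(u, v) = (-2*sqrt(5)*u*cos(v)/(5*Abs(u)), -2*sqrt(5)*u*sin(v)/(5*Abs(u)), sqrt(5)*u/(5*Abs(u))), and the second partials r_uu, r_uv, r_vv. Take dot products:
  L(u, v) = r_uu · N̂ = 0,
  M(u, v) = r_uv · N̂ = 0,
  N(u, v) = r_vv · N̂ = 2*sqrt(5)*u^2/(5*Abs(u)).
Evaluating at (u, v) = (7/2, -3*pi/4):
  L = 0, M = 0, N = 7*sqrt(5)/5.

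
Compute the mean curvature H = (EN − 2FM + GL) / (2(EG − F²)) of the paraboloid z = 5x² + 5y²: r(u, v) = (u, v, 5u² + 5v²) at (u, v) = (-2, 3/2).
H = 3135*sqrt(626)/391876

With E = 100*u^2 + 1, F = 100*u*v, G = 100*v^2 + 1, L = 10/sqrt(100*u^2 + 100*v^2 + 1), M = 0, N = 10/sqrt(100*u^2 + 100*v^2 + 1), assemble
  H = (EN − 2FM + GL) / (2(EG − F²)) = 10*(50*u^2 + 50*v^2 + 1)/(100*u^2 + 100*v^2 + 1)^(3/2).
At (u, v) = (-2, 3/2): H = 3135*sqrt(626)/391876.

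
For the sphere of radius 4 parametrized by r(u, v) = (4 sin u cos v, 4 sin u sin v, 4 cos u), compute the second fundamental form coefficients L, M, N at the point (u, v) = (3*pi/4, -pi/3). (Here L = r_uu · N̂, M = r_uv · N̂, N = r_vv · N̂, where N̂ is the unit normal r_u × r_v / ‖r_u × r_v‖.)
L = -4;  M = 0;  N = -2

Compute the unit normal N̂(u, v) = (sin(u)^2*cos(v)/Abs(sin(u)), sin(u)^2*sin(v)/Abs(sin(u)), sin(2*u)/(2*Abs(sin(u)))), and the second partials r_uu, r_uv, r_vv. Take dot products:
  L(u, v) = r_uu · N̂ = -4*sin(u)/Abs(sin(u)),
  M(u, v) = r_uv · N̂ = 0,
  N(u, v) = r_vv · N̂ = -4*sin(u)^3/Abs(sin(u)).
Evaluating at (u, v) = (3*pi/4, -pi/3):
  L = -4, M = 0, N = -2.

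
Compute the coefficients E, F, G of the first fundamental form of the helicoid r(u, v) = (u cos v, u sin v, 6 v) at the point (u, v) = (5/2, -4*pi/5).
E = 1;  F = 0;  G = 169/4

Partials: r_u = (cos(v), sin(v), 0), r_v = (-u*sin(v), u*cos(v), 6). As functions of (u, v):
  E = r_u · r_u = 1,
  F = r_u · r_v = 0,
  G = r_v · r_v = u^2 + 36.
Evaluating at (u, v) = (5/2, -4*pi/5): E = 1, F = 0, G = 169/4.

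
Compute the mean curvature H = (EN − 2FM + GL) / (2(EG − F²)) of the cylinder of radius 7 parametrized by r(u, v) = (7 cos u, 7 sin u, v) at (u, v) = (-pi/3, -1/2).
H = -1/14

With E = 49, F = 0, G = 1, L = -7, M = 0, N = 0, assemble
  H = (EN − 2FM + GL) / (2(EG − F²)) = -1/14.
At (u, v) = (-pi/3, -1/2): H = -1/14.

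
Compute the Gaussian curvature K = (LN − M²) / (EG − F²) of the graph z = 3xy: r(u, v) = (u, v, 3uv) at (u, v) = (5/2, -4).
K = -144/648025

Coefficients of the first fundamental form: E = 9*v^2 + 1, F = 9*u*v, G = 9*u^2 + 1.
Coefficients of the second fundamental form: L = 0, M = 3/sqrt(9*u^2 + 9*v^2 + 1), N = 0.
Assemble K = (LN − M²)/(EG − F²) = -9/(81*u^4 + 162*u^2*v^2 + 18*u^2 + 81*v^4 + 18*v^2 + 1). At (u, v) = (5/2, -4): K = -144/648025.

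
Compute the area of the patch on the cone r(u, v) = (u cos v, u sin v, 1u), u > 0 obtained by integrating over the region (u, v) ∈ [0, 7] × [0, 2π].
Area = 49*sqrt(2)*pi

Area = ∫∫ √(EG − F²) du dv with √(EG − F²) = sqrt(2)*Abs(u). Integrating over [0, 7] × [0, 2π] gives 49*sqrt(2)*pi.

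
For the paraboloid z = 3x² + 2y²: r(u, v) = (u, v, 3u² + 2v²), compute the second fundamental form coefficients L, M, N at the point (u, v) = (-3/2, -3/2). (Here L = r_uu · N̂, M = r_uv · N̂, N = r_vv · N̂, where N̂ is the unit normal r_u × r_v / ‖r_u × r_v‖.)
L = 3*sqrt(118)/59;  M = 0;  N = 2*sqrt(118)/59

Compute the unit normal N̂(u, v) = (-6*u/sqrt(36*u^2 + 16*v^2 + 1), -4*v/sqrt(36*u^2 + 16*v^2 + 1), 1/sqrt(36*u^2 + 16*v^2 + 1)), and the second partials r_uu, r_uv, r_vv. Take dot products:
  L(u, v) = r_uu · N̂ = 6/sqrt(36*u^2 + 16*v^2 + 1),
  M(u, v) = r_uv · N̂ = 0,
  N(u, v) = r_vv · N̂ = 4/sqrt(36*u^2 + 16*v^2 + 1).
Evaluating at (u, v) = (-3/2, -3/2):
  L = 3*sqrt(118)/59, M = 0, N = 2*sqrt(118)/59.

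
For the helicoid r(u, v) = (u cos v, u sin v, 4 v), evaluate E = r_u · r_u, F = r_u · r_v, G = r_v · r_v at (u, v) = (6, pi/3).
E = 1;  F = 0;  G = 52

Partials: r_u = (cos(v), sin(v), 0), r_v = (-u*sin(v), u*cos(v), 4). As functions of (u, v):
  E = r_u · r_u = 1,
  F = r_u · r_v = 0,
  G = r_v · r_v = u^2 + 16.
Evaluating at (u, v) = (6, pi/3): E = 1, F = 0, G = 52.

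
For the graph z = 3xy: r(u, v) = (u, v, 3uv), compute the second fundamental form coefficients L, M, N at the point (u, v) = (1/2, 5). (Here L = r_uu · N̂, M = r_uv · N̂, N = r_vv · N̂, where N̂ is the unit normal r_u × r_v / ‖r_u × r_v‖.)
L = 0;  M = 6*sqrt(913)/913;  N = 0

Compute the unit normal N̂(u, v) = (-3*v/sqrt(9*u^2 + 9*v^2 + 1), -3*u/sqrt(9*u^2 + 9*v^2 + 1), 1/sqrt(9*u^2 + 9*v^2 + 1)), and the second partials r_uu, r_uv, r_vv. Take dot products:
  L(u, v) = r_uu · N̂ = 0,
  M(u, v) = r_uv · N̂ = 3/sqrt(9*u^2 + 9*v^2 + 1),
  N(u, v) = r_vv · N̂ = 0.
Evaluating at (u, v) = (1/2, 5):
  L = 0, M = 6*sqrt(913)/913, N = 0.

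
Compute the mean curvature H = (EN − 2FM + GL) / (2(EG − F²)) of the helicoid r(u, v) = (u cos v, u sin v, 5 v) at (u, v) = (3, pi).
H = 0

With E = 1, F = 0, G = u^2 + 25, L = 0, M = -5/sqrt(u^2 + 25), N = 0, assemble
  H = (EN − 2FM + GL) / (2(EG − F²)) = 0.
At (u, v) = (3, pi): H = 0.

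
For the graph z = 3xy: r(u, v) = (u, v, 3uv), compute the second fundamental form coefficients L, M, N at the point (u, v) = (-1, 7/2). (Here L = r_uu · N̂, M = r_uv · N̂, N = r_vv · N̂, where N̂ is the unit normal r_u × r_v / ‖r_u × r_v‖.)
L = 0;  M = 6*sqrt(481)/481;  N = 0

Compute the unit normal N̂(u, v) = (-3*v/sqrt(9*u^2 + 9*v^2 + 1), -3*u/sqrt(9*u^2 + 9*v^2 + 1), 1/sqrt(9*u^2 + 9*v^2 + 1)), and the second partials r_uu, r_uv, r_vv. Take dot products:
  L(u, v) = r_uu · N̂ = 0,
  M(u, v) = r_uv · N̂ = 3/sqrt(9*u^2 + 9*v^2 + 1),
  N(u, v) = r_vv · N̂ = 0.
Evaluating at (u, v) = (-1, 7/2):
  L = 0, M = 6*sqrt(481)/481, N = 0.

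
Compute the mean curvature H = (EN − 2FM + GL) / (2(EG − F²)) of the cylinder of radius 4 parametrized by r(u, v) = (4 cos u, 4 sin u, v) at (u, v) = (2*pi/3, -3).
H = -1/8

With E = 16, F = 0, G = 1, L = -4, M = 0, N = 0, assemble
  H = (EN − 2FM + GL) / (2(EG − F²)) = -1/8.
At (u, v) = (2*pi/3, -3): H = -1/8.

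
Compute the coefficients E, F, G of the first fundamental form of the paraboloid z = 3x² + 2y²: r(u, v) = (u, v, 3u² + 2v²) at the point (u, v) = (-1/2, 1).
E = 10;  F = -12;  G = 17

Partials: r_u = (1, 0, 6*u), r_v = (0, 1, 4*v). As functions of (u, v):
  E = r_u · r_u = 36*u^2 + 1,
  F = r_u · r_v = 24*u*v,
  G = r_v · r_v = 16*v^2 + 1.
Evaluating at (u, v) = (-1/2, 1): E = 10, F = -12, G = 17.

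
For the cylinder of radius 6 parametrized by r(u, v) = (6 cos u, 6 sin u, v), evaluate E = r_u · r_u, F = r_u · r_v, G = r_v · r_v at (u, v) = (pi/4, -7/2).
E = 36;  F = 0;  G = 1

Partials: r_u = (-6*sin(u), 6*cos(u), 0), r_v = (0, 0, 1). As functions of (u, v):
  E = r_u · r_u = 36,
  F = r_u · r_v = 0,
  G = r_v · r_v = 1.
Evaluating at (u, v) = (pi/4, -7/2): E = 36, F = 0, G = 1.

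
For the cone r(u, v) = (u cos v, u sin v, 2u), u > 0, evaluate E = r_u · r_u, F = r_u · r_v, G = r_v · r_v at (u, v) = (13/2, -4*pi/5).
E = 5;  F = 0;  G = 169/4

Partials: r_u = (cos(v), sin(v), 2), r_v = (-u*sin(v), u*cos(v), 0). As functions of (u, v):
  E = r_u · r_u = 5,
  F = r_u · r_v = 0,
  G = r_v · r_v = u^2.
Evaluating at (u, v) = (13/2, -4*pi/5): E = 5, F = 0, G = 169/4.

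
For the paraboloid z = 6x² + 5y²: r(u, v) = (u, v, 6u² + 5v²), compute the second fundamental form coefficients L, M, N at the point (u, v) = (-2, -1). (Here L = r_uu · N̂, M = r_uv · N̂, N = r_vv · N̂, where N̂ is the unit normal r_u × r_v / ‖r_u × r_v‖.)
L = 12*sqrt(677)/677;  M = 0;  N = 10*sqrt(677)/677

Compute the unit normal N̂(u, v) = (-12*u/sqrt(144*u^2 + 100*v^2 + 1), -10*v/sqrt(144*u^2 + 100*v^2 + 1), 1/sqrt(144*u^2 + 100*v^2 + 1)), and the second partials r_uu, r_uv, r_vv. Take dot products:
  L(u, v) = r_uu · N̂ = 12/sqrt(144*u^2 + 100*v^2 + 1),
  M(u, v) = r_uv · N̂ = 0,
  N(u, v) = r_vv · N̂ = 10/sqrt(144*u^2 + 100*v^2 + 1).
Evaluating at (u, v) = (-2, -1):
  L = 12*sqrt(677)/677, M = 0, N = 10*sqrt(677)/677.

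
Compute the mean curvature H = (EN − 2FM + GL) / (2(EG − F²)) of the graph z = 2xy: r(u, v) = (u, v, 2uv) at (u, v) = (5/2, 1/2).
H = -10*sqrt(3)/243

With E = 4*v^2 + 1, F = 4*u*v, G = 4*u^2 + 1, L = 0, M = 2/sqrt(4*u^2 + 4*v^2 + 1), N = 0, assemble
  H = (EN − 2FM + GL) / (2(EG − F²)) = -8*u*v/(4*u^2 + 4*v^2 + 1)^(3/2).
At (u, v) = (5/2, 1/2): H = -10*sqrt(3)/243.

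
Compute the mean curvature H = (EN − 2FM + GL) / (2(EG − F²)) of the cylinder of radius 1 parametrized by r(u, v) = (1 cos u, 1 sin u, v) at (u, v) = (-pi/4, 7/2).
H = -1/2

With E = 1, F = 0, G = 1, L = -1, M = 0, N = 0, assemble
  H = (EN − 2FM + GL) / (2(EG − F²)) = -1/2.
At (u, v) = (-pi/4, 7/2): H = -1/2.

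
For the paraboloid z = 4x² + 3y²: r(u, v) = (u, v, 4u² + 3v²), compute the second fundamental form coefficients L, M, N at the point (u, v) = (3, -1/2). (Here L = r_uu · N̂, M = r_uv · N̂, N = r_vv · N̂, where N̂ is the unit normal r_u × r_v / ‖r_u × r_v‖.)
L = 4*sqrt(586)/293;  M = 0;  N = 3*sqrt(586)/293

Compute the unit normal N̂(u, v) = (-8*u/sqrt(64*u^2 + 36*v^2 + 1), -6*v/sqrt(64*u^2 + 36*v^2 + 1), 1/sqrt(64*u^2 + 36*v^2 + 1)), and the second partials r_uu, r_uv, r_vv. Take dot products:
  L(u, v) = r_uu · N̂ = 8/sqrt(64*u^2 + 36*v^2 + 1),
  M(u, v) = r_uv · N̂ = 0,
  N(u, v) = r_vv · N̂ = 6/sqrt(64*u^2 + 36*v^2 + 1).
Evaluating at (u, v) = (3, -1/2):
  L = 4*sqrt(586)/293, M = 0, N = 3*sqrt(586)/293.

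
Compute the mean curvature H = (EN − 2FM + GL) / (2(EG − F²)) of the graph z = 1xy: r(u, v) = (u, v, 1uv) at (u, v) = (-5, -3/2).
H = -60*sqrt(113)/12769

With E = v^2 + 1, F = u*v, G = u^2 + 1, L = 0, M = 1/sqrt(u^2 + v^2 + 1), N = 0, assemble
  H = (EN − 2FM + GL) / (2(EG − F²)) = -u*v/(u^2 + v^2 + 1)^(3/2).
At (u, v) = (-5, -3/2): H = -60*sqrt(113)/12769.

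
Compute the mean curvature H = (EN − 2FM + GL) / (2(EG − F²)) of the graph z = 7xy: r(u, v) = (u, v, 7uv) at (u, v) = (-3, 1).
H = 1029*sqrt(491)/241081

With E = 49*v^2 + 1, F = 49*u*v, G = 49*u^2 + 1, L = 0, M = 7/sqrt(49*u^2 + 49*v^2 + 1), N = 0, assemble
  H = (EN − 2FM + GL) / (2(EG − F²)) = -343*u*v/(49*u^2 + 49*v^2 + 1)^(3/2).
At (u, v) = (-3, 1): H = 1029*sqrt(491)/241081.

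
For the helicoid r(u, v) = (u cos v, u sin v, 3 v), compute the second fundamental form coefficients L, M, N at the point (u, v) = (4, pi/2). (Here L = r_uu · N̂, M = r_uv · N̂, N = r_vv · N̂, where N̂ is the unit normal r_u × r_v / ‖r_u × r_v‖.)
L = 0;  M = -3/5;  N = 0

Compute the unit normal N̂(u, v) = (3*sin(v)/sqrt(u^2 + 9), -3*cos(v)/sqrt(u^2 + 9), u/sqrt(u^2 + 9)), and the second partials r_uu, r_uv, r_vv. Take dot products:
  L(u, v) = r_uu · N̂ = 0,
  M(u, v) = r_uv · N̂ = -3/sqrt(u^2 + 9),
  N(u, v) = r_vv · N̂ = 0.
Evaluating at (u, v) = (4, pi/2):
  L = 0, M = -3/5, N = 0.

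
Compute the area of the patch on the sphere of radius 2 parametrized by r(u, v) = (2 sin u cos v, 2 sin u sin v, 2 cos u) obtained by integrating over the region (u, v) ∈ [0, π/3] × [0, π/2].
Area = pi

Area = ∫∫ √(EG − F²) du dv with √(EG − F²) = 4*Abs(sin(u)). Integrating over [0, π/3] × [0, π/2] gives pi.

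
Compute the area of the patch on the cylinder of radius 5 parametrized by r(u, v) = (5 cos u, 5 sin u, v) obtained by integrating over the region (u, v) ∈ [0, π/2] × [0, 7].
Area = 35*pi/2

Area = ∫∫ √(EG − F²) du dv with √(EG − F²) = 5. Integrating over [0, π/2] × [0, 7] gives 35*pi/2.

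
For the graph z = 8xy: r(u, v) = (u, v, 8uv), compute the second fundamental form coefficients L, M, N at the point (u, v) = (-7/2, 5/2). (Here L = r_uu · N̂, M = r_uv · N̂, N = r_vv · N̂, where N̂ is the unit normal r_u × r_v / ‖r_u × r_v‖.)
L = 0;  M = 8*sqrt(1185)/1185;  N = 0

Compute the unit normal N̂(u, v) = (-8*v/sqrt(64*u^2 + 64*v^2 + 1), -8*u/sqrt(64*u^2 + 64*v^2 + 1), 1/sqrt(64*u^2 + 64*v^2 + 1)), and the second partials r_uu, r_uv, r_vv. Take dot products:
  L(u, v) = r_uu · N̂ = 0,
  M(u, v) = r_uv · N̂ = 8/sqrt(64*u^2 + 64*v^2 + 1),
  N(u, v) = r_vv · N̂ = 0.
Evaluating at (u, v) = (-7/2, 5/2):
  L = 0, M = 8*sqrt(1185)/1185, N = 0.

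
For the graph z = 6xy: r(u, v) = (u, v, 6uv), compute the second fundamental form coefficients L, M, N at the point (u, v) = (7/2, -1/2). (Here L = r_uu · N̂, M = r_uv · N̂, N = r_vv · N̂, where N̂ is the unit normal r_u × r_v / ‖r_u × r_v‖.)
L = 0;  M = 6*sqrt(451)/451;  N = 0

Compute the unit normal N̂(u, v) = (-6*v/sqrt(36*u^2 + 36*v^2 + 1), -6*u/sqrt(36*u^2 + 36*v^2 + 1), 1/sqrt(36*u^2 + 36*v^2 + 1)), and the second partials r_uu, r_uv, r_vv. Take dot products:
  L(u, v) = r_uu · N̂ = 0,
  M(u, v) = r_uv · N̂ = 6/sqrt(36*u^2 + 36*v^2 + 1),
  N(u, v) = r_vv · N̂ = 0.
Evaluating at (u, v) = (7/2, -1/2):
  L = 0, M = 6*sqrt(451)/451, N = 0.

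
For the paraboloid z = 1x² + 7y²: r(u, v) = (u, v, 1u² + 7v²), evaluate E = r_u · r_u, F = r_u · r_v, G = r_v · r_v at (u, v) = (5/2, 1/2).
E = 26;  F = 35;  G = 50

Partials: r_u = (1, 0, 2*u), r_v = (0, 1, 14*v). As functions of (u, v):
  E = r_u · r_u = 4*u^2 + 1,
  F = r_u · r_v = 28*u*v,
  G = r_v · r_v = 196*v^2 + 1.
Evaluating at (u, v) = (5/2, 1/2): E = 26, F = 35, G = 50.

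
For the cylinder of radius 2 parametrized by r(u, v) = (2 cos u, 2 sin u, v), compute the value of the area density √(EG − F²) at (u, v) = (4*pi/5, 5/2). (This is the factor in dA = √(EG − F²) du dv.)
√(EG − F²)|_{(4*pi/5, 5/2)} = 2

E = 4, F = 0, G = 1, so EG − F² = 4. Taking the positive square root: √(EG − F²) = 2. At (u, v) = (4*pi/5, 5/2): 2.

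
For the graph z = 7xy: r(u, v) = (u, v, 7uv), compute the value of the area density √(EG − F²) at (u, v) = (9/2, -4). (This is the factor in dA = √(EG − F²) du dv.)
√(EG − F²)|_{(9/2, -4)} = sqrt(7109)/2

E = 49*v^2 + 1, F = 49*u*v, G = 49*u^2 + 1, so EG − F² = 49*u^2 + 49*v^2 + 1. Taking the positive square root: √(EG − F²) = sqrt(49*u^2 + 49*v^2 + 1). At (u, v) = (9/2, -4): sqrt(7109)/2.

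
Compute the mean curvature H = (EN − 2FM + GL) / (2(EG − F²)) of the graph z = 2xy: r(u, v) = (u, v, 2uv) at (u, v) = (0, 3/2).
H = 0

With E = 4*v^2 + 1, F = 4*u*v, G = 4*u^2 + 1, L = 0, M = 2/sqrt(4*u^2 + 4*v^2 + 1), N = 0, assemble
  H = (EN − 2FM + GL) / (2(EG − F²)) = -8*u*v/(4*u^2 + 4*v^2 + 1)^(3/2).
At (u, v) = (0, 3/2): H = 0.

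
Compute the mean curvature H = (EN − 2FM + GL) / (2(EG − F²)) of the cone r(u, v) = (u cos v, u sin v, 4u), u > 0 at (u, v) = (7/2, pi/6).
H = 4*sqrt(17)/119

With E = 17, F = 0, G = u^2, L = 0, M = 0, N = 4*sqrt(17)*u^2/(17*Abs(u)), assemble
  H = (EN − 2FM + GL) / (2(EG − F²)) = 2*sqrt(17)/(17*Abs(u)).
At (u, v) = (7/2, pi/6): H = 4*sqrt(17)/119.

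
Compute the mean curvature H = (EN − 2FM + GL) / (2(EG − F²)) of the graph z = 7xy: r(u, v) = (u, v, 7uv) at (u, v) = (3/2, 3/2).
H = -3087*sqrt(886)/392498

With E = 49*v^2 + 1, F = 49*u*v, G = 49*u^2 + 1, L = 0, M = 7/sqrt(49*u^2 + 49*v^2 + 1), N = 0, assemble
  H = (EN − 2FM + GL) / (2(EG − F²)) = -343*u*v/(49*u^2 + 49*v^2 + 1)^(3/2).
At (u, v) = (3/2, 3/2): H = -3087*sqrt(886)/392498.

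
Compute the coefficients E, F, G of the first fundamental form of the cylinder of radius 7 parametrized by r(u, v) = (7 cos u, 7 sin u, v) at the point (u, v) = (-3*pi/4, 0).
E = 49;  F = 0;  G = 1

Partials: r_u = (-7*sin(u), 7*cos(u), 0), r_v = (0, 0, 1). As functions of (u, v):
  E = r_u · r_u = 49,
  F = r_u · r_v = 0,
  G = r_v · r_v = 1.
Evaluating at (u, v) = (-3*pi/4, 0): E = 49, F = 0, G = 1.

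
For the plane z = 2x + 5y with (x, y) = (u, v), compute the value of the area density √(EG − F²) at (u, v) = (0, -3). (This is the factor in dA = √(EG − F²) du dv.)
√(EG − F²)|_{(0, -3)} = sqrt(30)

E = 5, F = 10, G = 26, so EG − F² = 30. Taking the positive square root: √(EG − F²) = sqrt(30). At (u, v) = (0, -3): sqrt(30).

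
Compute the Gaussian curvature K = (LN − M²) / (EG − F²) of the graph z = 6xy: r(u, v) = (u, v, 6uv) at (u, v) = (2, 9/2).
K = -9/190969

Coefficients of the first fundamental form: E = 36*v^2 + 1, F = 36*u*v, G = 36*u^2 + 1.
Coefficients of the second fundamental form: L = 0, M = 6/sqrt(36*u^2 + 36*v^2 + 1), N = 0.
Assemble K = (LN − M²)/(EG − F²) = -36/(1296*u^4 + 2592*u^2*v^2 + 72*u^2 + 1296*v^4 + 72*v^2 + 1). At (u, v) = (2, 9/2): K = -9/190969.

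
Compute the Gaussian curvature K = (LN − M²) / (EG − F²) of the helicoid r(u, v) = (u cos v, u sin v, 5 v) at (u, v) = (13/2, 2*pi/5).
K = -400/72361

Coefficients of the first fundamental form: E = 1, F = 0, G = u^2 + 25.
Coefficients of the second fundamental form: L = 0, M = -5/sqrt(u^2 + 25), N = 0.
Assemble K = (LN − M²)/(EG − F²) = -25/(u^2 + 25)^2. At (u, v) = (13/2, 2*pi/5): K = -400/72361.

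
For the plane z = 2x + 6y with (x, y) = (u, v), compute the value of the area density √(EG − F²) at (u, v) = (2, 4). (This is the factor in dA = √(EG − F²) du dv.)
√(EG − F²)|_{(2, 4)} = sqrt(41)

E = 5, F = 12, G = 37, so EG − F² = 41. Taking the positive square root: √(EG − F²) = sqrt(41). At (u, v) = (2, 4): sqrt(41).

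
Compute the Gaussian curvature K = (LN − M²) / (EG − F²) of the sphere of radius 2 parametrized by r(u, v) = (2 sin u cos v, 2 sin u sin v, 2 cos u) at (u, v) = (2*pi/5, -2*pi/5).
K = 1/4

Coefficients of the first fundamental form: E = 4, F = 0, G = 4*sin(u)^2.
Coefficients of the second fundamental form: L = -2*sin(u)/Abs(sin(u)), M = 0, N = -2*sin(u)^3/Abs(sin(u)).
Assemble K = (LN − M²)/(EG − F²) = 1/4. At (u, v) = (2*pi/5, -2*pi/5): K = 1/4.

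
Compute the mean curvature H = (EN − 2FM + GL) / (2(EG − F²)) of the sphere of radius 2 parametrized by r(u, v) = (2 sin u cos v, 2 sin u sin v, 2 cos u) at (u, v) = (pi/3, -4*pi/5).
H = -1/2

With E = 4, F = 0, G = 4*sin(u)^2, L = -2*sin(u)/Abs(sin(u)), M = 0, N = -2*sin(u)^3/Abs(sin(u)), assemble
  H = (EN − 2FM + GL) / (2(EG − F²)) = -sin(u)/(2*Abs(sin(u))).
At (u, v) = (pi/3, -4*pi/5): H = -1/2.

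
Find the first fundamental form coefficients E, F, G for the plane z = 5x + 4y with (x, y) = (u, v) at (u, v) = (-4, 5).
E = 26;  F = 20;  G = 17

Partials: r_u = (1, 0, 5), r_v = (0, 1, 4). As functions of (u, v):
  E = r_u · r_u = 26,
  F = r_u · r_v = 20,
  G = r_v · r_v = 17.
Evaluating at (u, v) = (-4, 5): E = 26, F = 20, G = 17.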